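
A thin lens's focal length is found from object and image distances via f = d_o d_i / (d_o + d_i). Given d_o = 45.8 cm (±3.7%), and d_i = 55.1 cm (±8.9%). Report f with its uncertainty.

∂f/∂d_o = (d_i/(d_o+d_i))² = 0.298;  ∂f/∂d_i = (d_o/(d_o+d_i))² = 0.206
δf = √((∂f/∂d_o · δd_o)² + (∂f/∂d_i · δd_i)²) = √(0.255 + 1.02) = 1.13 cm
f = 25.0 cm.

25.0 ± 1.13 cm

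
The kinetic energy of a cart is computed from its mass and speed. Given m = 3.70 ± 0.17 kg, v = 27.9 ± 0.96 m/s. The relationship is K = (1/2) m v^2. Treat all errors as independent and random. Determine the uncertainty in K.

Products/powers → add relative errors in quadrature, weighted by exponent:
  (1·δm/m)² = (1×0.0459)² = 0.00211;  (2·δv/v)² = (2×0.0344)² = 0.00474
δK/K = √(0.00685) = 0.0827
K = 1440 J, so δK = 0.0827 × 1440 = 119 J.

119 J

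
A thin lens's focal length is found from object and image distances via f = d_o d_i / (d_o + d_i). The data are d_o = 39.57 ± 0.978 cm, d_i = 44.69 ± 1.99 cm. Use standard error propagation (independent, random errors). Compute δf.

∂f/∂d_o = (d_i/(d_o+d_i))² = 0.281;  ∂f/∂d_i = (d_o/(d_o+d_i))² = 0.221
δf = √((∂f/∂d_o · δd_o)² + (∂f/∂d_i · δd_i)²) = √(0.0757 + 0.193) = 0.518 cm

0.518 cm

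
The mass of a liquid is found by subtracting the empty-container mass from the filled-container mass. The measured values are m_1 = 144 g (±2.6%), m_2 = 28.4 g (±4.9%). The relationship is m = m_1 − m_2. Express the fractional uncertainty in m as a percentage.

3.46%

Each term contributes (cᵢ δxᵢ)² to (δm)²:
  (δm_1)² = 14.0;  (δm_2)² = 1.94
δm = √(16.0) = 3.99 g
m = 116 g, so δm/m = 3.99/116 = 0.0346.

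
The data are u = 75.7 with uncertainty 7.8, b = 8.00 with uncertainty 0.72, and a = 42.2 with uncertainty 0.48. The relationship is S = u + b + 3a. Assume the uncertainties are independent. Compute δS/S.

Absolute uncertainties add in quadrature for a linear combination:
  (δu)² = 60.8;  (δb)² = 0.518;  (3·δa)² = 2.07
δS = √(63.4) = 7.96
S = 210, so δS/S = 7.96/210 = 0.0379.

0.0379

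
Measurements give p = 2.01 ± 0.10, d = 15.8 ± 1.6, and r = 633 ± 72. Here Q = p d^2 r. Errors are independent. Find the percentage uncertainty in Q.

Each factor contributes (exponent × relative error)² to (δQ/Q)²:
  (1·δp/p)² = (1×0.0498)² = 0.00248;  (2·δd/d)² = (2×0.101)² = 0.0410;  (1·δr/r)² = (1×0.114)² = 0.0129
δQ/Q = √(0.0564) = 0.238

23.8%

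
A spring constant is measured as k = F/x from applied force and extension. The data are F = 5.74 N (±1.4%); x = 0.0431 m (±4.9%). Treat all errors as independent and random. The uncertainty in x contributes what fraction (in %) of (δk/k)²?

92.5%

(δk/k)² = (1·δF/F)² + (-1·δx/x)²
  F term: (1×0.0140)² = 0.000196
  x term: (-1×0.0490)² = 0.00240
Total = 0.00260. Share from x = 0.00240/0.00260 = 0.925.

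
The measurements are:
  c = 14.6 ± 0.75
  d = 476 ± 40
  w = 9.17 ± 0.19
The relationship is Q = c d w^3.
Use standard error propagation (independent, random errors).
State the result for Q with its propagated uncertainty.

Q is a product of powers, so relative uncertainties combine in quadrature:
  (1·δc/c)² = (1×0.0514)² = 0.00264;  (1·δd/d)² = (1×0.0840)² = 0.00706;  (3·δw/w)² = (3×0.0207)² = 0.00386
δQ/Q = √(0.0136) = 0.116
Q = 5.36e+06, so δQ = 0.116 × 5.36e+06 = 6.24e+05.

(5.36 ± 0.624) × 10^6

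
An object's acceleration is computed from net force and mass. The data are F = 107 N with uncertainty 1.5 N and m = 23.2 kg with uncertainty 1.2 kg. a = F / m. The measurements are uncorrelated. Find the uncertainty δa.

0.247 m/s^2

For a monomial a ∝ F, m^-1, fractional errors add in quadrature:
  (1·δF/F)² = (1×0.0140)² = 0.000197;  (-1·δm/m)² = (-1×0.0517)² = 0.00268
δa/a = √(0.00287) = 0.0536
a = 4.61 m/s^2, so δa = 0.0536 × 4.61 = 0.247 m/s^2.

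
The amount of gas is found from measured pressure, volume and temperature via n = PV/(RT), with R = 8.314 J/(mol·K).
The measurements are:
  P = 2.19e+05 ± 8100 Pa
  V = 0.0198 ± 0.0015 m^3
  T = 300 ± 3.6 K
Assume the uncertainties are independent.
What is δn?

Products/powers → add relative errors in quadrature, weighted by exponent:
  (1·δP/P)² = (1×0.0370)² = 0.00137;  (1·δV/V)² = (1×0.0758)² = 0.00574;  (-1·δT/T)² = (-1×0.0120)² = 0.000144
δn/n = √(0.00725) = 0.0852
n = 1.74 mol, so δn = 0.0852 × 1.74 = 0.148 mol.

0.148 mol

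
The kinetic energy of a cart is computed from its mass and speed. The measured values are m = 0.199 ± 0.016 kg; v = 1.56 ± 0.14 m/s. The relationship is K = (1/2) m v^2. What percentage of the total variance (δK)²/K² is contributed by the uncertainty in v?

83.3%

(δK/K)² = (1·δm/m)² + (2·δv/v)²
  m term: (1×0.0804)² = 0.00646
  v term: (2×0.0897)² = 0.0322
Total = 0.0387. Share from v = 0.0322/0.0387 = 0.833.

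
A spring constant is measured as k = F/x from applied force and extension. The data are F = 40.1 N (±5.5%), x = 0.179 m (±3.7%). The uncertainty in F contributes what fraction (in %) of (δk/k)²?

(δk/k)² = (1·δF/F)² + (-1·δx/x)²
  F term: (1×0.0550)² = 0.00303
  x term: (-1×0.0370)² = 0.00137
Total = 0.00439. Share from F = 0.00303/0.00439 = 0.688.

68.8%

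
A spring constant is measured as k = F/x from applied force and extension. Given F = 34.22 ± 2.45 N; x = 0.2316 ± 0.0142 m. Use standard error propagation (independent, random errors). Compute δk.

13.9 N/m

Since k is a product/quotient, work with relative uncertainties:
  (1·δF/F)² = (1×0.0716)² = 0.00513;  (-1·δx/x)² = (-1×0.0613)² = 0.00376
δk/k = √(0.00889) = 0.0943
k = 147.8 N/m, so δk = 0.0943 × 147.8 = 13.9 N/m.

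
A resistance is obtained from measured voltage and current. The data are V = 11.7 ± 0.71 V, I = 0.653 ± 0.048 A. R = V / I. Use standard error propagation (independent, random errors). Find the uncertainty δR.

Since R is a product/quotient, work with relative uncertainties:
  (1·δV/V)² = (1×0.0607)² = 0.00368;  (-1·δI/I)² = (-1×0.0735)² = 0.00540
δR/R = √(0.00909) = 0.0953
R = 17.9 Ω, so δR = 0.0953 × 17.9 = 1.71 Ω.

1.71 Ω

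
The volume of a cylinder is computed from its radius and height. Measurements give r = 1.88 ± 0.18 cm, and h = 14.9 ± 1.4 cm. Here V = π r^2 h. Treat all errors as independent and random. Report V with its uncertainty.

Since V is a product/quotient, work with relative uncertainties:
  (2·δr/r)² = (2×0.0957)² = 0.0367;  (1·δh/h)² = (1×0.0940)² = 0.00883
δV/V = √(0.0455) = 0.213
V = 165 cm^3, so δV = 0.213 × 165 = 35.3 cm^3.

165 ± 35.3 cm^3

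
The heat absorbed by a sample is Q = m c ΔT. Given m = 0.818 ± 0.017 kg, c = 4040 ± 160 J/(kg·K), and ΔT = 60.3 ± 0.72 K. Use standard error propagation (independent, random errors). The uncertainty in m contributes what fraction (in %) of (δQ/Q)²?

(δQ/Q)² = (1·δm/m)² + (1·δc/c)² + (1·δΔT/ΔT)²
  m term: (1×0.0208)² = 0.000432
  c term: (1×0.0396)² = 0.00157
  ΔT term: (1×0.0119)² = 0.000143
Total = 0.00214. Share from m = 0.000432/0.00214 = 0.202.

20.2%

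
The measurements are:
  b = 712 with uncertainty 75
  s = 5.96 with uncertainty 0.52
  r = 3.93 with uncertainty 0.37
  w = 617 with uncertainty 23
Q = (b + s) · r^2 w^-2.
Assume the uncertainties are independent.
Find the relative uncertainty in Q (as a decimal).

Let u = b + s = 718. δu = √(δb² + δs²) = √(5620 + 0.270) = 75.0, so δu/u = 0.104.
Q is then a monomial in u, r, w:
δQ/Q = √((δu/u)² + (2·δr/r)² + (-2·δw/w)²) = √(0.0109 + 0.0355 + 0.00556) = 0.228

0.228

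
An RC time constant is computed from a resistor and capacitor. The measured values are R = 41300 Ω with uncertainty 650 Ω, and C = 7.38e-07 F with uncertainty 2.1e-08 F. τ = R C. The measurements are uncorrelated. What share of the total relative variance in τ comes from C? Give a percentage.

76.6%

(δτ/τ)² = (1·δR/R)² + (1·δC/C)²
  R term: (1×0.0157)² = 0.000248
  C term: (1×0.0285)² = 0.000810
Total = 0.00106. Share from C = 0.000810/0.00106 = 0.766.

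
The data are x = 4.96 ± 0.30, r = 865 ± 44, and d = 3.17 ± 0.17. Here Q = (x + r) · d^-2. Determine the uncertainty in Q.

Let u = x + r = 870. δu = √(δx² + δr²) = √(0.0900 + 1940) = 44.0, so δu/u = 0.0506.
Q is then a monomial in u, d:
δQ/Q = √((δu/u)² + (-2·δd/d)²) = √(0.00256 + 0.0115) = 0.119
Q = 86.6, so δQ = 0.119 × 86.6 = 10.3.

10.3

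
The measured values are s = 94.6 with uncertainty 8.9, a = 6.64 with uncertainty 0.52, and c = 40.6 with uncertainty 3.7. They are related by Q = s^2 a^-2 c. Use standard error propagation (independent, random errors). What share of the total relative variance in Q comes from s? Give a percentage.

51.9%

(δQ/Q)² = (2·δs/s)² + (-2·δa/a)² + (1·δc/c)²
  s term: (2×0.0941)² = 0.0354
  a term: (-2×0.0783)² = 0.0245
  c term: (1×0.0911)² = 0.00831
Total = 0.0682. Share from s = 0.0354/0.0682 = 0.519.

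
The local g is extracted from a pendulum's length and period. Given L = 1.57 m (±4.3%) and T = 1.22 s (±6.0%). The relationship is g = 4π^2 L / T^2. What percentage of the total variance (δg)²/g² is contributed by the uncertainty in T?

88.6%

(δg/g)² = (1·δL/L)² + (-2·δT/T)²
  L term: (1×0.0430)² = 0.00185
  T term: (-2×0.0600)² = 0.0144
Total = 0.0162. Share from T = 0.0144/0.0162 = 0.886.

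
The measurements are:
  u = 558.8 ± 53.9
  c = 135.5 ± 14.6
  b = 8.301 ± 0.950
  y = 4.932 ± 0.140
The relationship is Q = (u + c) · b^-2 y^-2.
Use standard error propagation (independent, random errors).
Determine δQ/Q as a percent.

Let w = u + c = 694.3. δw = √(δu² + δc²) = √(2910 + 213) = 55.8, so δw/w = 0.0804.
Q is then a monomial in w, b, y:
δQ/Q = √((δw/w)² + (-2·δb/b)² + (-2·δy/y)²) = √(0.00647 + 0.0524 + 0.00322) = 0.249

24.9%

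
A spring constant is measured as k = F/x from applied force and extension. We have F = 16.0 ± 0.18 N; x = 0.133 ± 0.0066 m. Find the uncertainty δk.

6.12 N/m

Each factor contributes (exponent × relative error)² to (δk/k)²:
  (1·δF/F)² = (1×0.0112)² = 0.000127;  (-1·δx/x)² = (-1×0.0496)² = 0.00246
δk/k = √(0.00259) = 0.0509
k = 120 N/m, so δk = 0.0509 × 120 = 6.12 N/m.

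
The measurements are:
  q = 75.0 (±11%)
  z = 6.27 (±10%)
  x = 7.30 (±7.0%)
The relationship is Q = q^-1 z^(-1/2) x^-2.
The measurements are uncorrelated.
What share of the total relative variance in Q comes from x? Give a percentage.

(δQ/Q)² = (-1·δq/q)² + (−½·δz/z)² + (-2·δx/x)²
  q term: (-1×0.110)² = 0.0121
  z term: (-0.5×0.100)² = 0.00250
  x term: (-2×0.0700)² = 0.0196
Total = 0.0342. Share from x = 0.0196/0.0342 = 0.573.

57.3%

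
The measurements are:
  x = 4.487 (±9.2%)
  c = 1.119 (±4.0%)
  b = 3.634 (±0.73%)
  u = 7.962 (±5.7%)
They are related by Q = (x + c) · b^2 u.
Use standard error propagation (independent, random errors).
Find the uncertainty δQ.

55.8

Let w = x + c = 5.606. δw = √(δx² + δc²) = √(0.170 + 0.00200) = 0.415, so δw/w = 0.0741.
Q is then a monomial in w, b, u:
δQ/Q = √((δw/w)² + (2·δb/b)² + (1·δu/u)²) = √(0.00549 + 0.000213 + 0.00325) = 0.0946
Q = 589.4, so δQ = 0.0946 × 589.4 = 55.8.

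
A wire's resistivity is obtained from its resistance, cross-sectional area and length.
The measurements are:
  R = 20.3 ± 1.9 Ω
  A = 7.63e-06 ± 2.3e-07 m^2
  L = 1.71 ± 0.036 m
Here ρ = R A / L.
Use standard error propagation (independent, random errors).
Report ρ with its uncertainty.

(9.06 ± 0.911) × 10^-5 Ω·m

Each factor contributes (exponent × relative error)² to (δρ/ρ)²:
  (1·δR/R)² = (1×0.0936)² = 0.00876;  (1·δA/A)² = (1×0.0301)² = 0.000909;  (-1·δL/L)² = (-1×0.0211)² = 0.000443
δρ/ρ = √(0.0101) = 0.101
ρ = 9.06e-05 Ω·m, so δρ = 0.101 × 9.06e-05 = 9.11e-06 Ω·m.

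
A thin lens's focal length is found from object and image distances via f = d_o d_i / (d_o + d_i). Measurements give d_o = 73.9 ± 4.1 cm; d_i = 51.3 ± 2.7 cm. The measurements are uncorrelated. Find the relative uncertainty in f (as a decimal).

0.0385

∂f/∂d_o = (d_i/(d_o+d_i))² = 0.168;  ∂f/∂d_i = (d_o/(d_o+d_i))² = 0.348
δf = √((∂f/∂d_o · δd_o)² + (∂f/∂d_i · δd_i)²) = √(0.474 + 0.885) = 1.17 cm
f = 30.3 cm, so δf/f = 1.17/30.3 = 0.0385.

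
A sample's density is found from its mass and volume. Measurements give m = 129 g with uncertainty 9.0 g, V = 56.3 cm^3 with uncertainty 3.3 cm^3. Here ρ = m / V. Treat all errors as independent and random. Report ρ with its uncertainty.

2.29 ± 0.209 g/cm^3

Each factor contributes (exponent × relative error)² to (δρ/ρ)²:
  (1·δm/m)² = (1×0.0698)² = 0.00487;  (-1·δV/V)² = (-1×0.0586)² = 0.00344
δρ/ρ = √(0.00830) = 0.0911
ρ = 2.29 g/cm^3, so δρ = 0.0911 × 2.29 = 0.209 g/cm^3.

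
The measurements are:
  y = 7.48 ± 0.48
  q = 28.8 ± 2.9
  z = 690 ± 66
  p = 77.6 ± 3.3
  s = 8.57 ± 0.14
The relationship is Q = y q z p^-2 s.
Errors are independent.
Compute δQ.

Q is a product of powers, so relative uncertainties combine in quadrature:
  (1·δy/y)² = (1×0.0642)² = 0.00412;  (1·δq/q)² = (1×0.101)² = 0.0101;  (1·δz/z)² = (1×0.0957)² = 0.00915;  (-2·δp/p)² = (-2×0.0425)² = 0.00723;  (1·δs/s)² = (1×0.0163)² = 0.000267
δQ/Q = √(0.0309) = 0.176
Q = 212, so δQ = 0.176 × 212 = 37.2.

37.2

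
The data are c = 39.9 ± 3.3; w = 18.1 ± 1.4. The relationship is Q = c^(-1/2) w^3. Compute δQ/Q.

0.236

For a monomial Q ∝ c^(-1/2), w^3, fractional errors add in quadrature:
  (−½·δc/c)² = (-0.5×0.0827)² = 0.00171;  (3·δw/w)² = (3×0.0773)² = 0.0538
δQ/Q = √(0.0556) = 0.236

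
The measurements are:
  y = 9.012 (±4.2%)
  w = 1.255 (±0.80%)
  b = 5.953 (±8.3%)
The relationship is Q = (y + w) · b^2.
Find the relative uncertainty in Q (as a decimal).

Let u = y + w = 10.27. δu = √(δy² + δw²) = √(0.143 + 0.000101) = 0.379, so δu/u = 0.0369.
Q is then a monomial in u, b:
δQ/Q = √((δu/u)² + (2·δb/b)²) = √(0.00136 + 0.0276) = 0.170

0.170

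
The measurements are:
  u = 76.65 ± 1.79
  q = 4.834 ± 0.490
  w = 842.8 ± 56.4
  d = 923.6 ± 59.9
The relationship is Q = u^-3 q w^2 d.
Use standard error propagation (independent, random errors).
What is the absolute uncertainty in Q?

1360

Q is a product of powers, so relative uncertainties combine in quadrature:
  (-3·δu/u)² = (-3×0.0234)² = 0.00491;  (1·δq/q)² = (1×0.101)² = 0.0103;  (2·δw/w)² = (2×0.0669)² = 0.0179;  (1·δd/d)² = (1×0.0649)² = 0.00421
δQ/Q = √(0.0373) = 0.193
Q = 7042, so δQ = 0.193 × 7042 = 1360.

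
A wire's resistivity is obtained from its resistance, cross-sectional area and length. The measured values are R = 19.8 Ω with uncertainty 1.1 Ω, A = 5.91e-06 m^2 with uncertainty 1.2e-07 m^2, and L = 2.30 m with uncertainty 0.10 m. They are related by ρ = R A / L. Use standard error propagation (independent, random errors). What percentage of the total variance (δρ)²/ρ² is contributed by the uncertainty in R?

57.3%

(δρ/ρ)² = (1·δR/R)² + (1·δA/A)² + (-1·δL/L)²
  R term: (1×0.0556)² = 0.00309
  A term: (1×0.0203)² = 0.000412
  L term: (-1×0.0435)² = 0.00189
Total = 0.00539. Share from R = 0.00309/0.00539 = 0.573.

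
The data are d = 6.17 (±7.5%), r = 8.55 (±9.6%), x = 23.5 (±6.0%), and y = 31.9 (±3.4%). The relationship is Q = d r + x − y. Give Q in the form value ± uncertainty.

Let p = d·r = 52.8. δp/p = √((1·δd/d)² + (1·δr/r)²) = √(0.00562 + 0.00922) = 0.122, so δp = 6.43.
Q = p + x − y: δQ = √(δp² + δx² + δy²) = √(41.3 + 1.99 + 1.18) = 6.67
Q = 44.4.

44.4 ± 6.67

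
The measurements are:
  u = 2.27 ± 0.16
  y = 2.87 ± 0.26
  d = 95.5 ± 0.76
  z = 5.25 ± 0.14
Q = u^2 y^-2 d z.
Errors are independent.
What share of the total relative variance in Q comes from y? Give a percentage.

(δQ/Q)² = (2·δu/u)² + (-2·δy/y)² + (1·δd/d)² + (1·δz/z)²
  u term: (2×0.0705)² = 0.0199
  y term: (-2×0.0906)² = 0.0328
  d term: (1×0.00796)² = 6.33e-05
  z term: (1×0.0267)² = 0.000711
Total = 0.0535. Share from y = 0.0328/0.0535 = 0.614.

61.4%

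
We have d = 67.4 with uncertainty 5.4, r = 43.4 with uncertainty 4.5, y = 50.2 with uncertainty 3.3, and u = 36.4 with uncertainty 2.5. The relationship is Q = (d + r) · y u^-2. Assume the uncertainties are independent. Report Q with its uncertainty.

4.20 ± 0.693

Let w = d + r = 111. δw = √(δd² + δr²) = √(29.2 + 20.2) = 7.03, so δw/w = 0.0634.
Q is then a monomial in w, y, u:
δQ/Q = √((δw/w)² + (1·δy/y)² + (-2·δu/u)²) = √(0.00402 + 0.00432 + 0.0189) = 0.165
Q = 4.20, so δQ = 0.165 × 4.20 = 0.693.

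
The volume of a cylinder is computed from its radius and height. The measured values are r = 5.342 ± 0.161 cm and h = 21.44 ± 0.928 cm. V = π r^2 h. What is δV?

Each factor contributes (exponent × relative error)² to (δV/V)²:
  (2·δr/r)² = (2×0.0301)² = 0.00363;  (1·δh/h)² = (1×0.0433)² = 0.00187
δV/V = √(0.00551) = 0.0742
V = 1922 cm^3, so δV = 0.0742 × 1922 = 143 cm^3.

143 cm^3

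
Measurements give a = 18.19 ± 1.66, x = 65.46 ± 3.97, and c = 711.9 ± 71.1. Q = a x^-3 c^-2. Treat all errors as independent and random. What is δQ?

Each factor contributes (exponent × relative error)² to (δQ/Q)²:
  (1·δa/a)² = (1×0.0913)² = 0.00833;  (-3·δx/x)² = (-3×0.0606)² = 0.0331;  (-2·δc/c)² = (-2×0.0999)² = 0.0399
δQ/Q = √(0.0813) = 0.285
Q = 1.28e-10, so δQ = 0.285 × 1.28e-10 = 3.65e-11.

3.65e-11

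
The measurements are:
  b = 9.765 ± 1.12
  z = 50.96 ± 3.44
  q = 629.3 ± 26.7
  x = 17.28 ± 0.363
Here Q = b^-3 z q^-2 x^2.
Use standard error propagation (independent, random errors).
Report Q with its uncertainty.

(4.127 ± 1.50) × 10^-5

Q is a product of powers, so relative uncertainties combine in quadrature:
  (-3·δb/b)² = (-3×0.115)² = 0.118;  (1·δz/z)² = (1×0.0675)² = 0.00456;  (-2·δq/q)² = (-2×0.0424)² = 0.00720;  (2·δx/x)² = (2×0.0210)² = 0.00177
δQ/Q = √(0.132) = 0.363
Q = 4.127e-05, so δQ = 0.363 × 4.127e-05 = 1.5e-05.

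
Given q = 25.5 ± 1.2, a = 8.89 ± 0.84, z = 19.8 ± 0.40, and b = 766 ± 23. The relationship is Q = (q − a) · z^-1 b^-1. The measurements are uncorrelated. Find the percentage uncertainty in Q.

9.53%

Let u = q − a = 16.6. δu = √(δq² + δa²) = √(1.44 + 0.706) = 1.46, so δu/u = 0.0882.
Q is then a monomial in u, z, b:
δQ/Q = √((δu/u)² + (-1·δz/z)² + (-1·δb/b)²) = √(0.00778 + 0.000408 + 0.000902) = 0.0953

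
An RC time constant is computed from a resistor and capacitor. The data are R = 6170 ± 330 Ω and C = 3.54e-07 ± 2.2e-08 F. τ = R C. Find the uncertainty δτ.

0.000179 s

τ is a product of powers, so relative uncertainties combine in quadrature:
  (1·δR/R)² = (1×0.0535)² = 0.00286;  (1·δC/C)² = (1×0.0621)² = 0.00386
δτ/τ = √(0.00672) = 0.0820
τ = 0.00218 s, so δτ = 0.0820 × 0.00218 = 0.000179 s.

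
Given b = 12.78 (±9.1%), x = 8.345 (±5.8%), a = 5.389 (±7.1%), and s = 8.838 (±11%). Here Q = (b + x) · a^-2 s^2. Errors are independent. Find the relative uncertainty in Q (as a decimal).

0.269

Let u = b + x = 21.12. δu = √(δb² + δx²) = √(1.35 + 0.234) = 1.26, so δu/u = 0.0596.
Q is then a monomial in u, a, s:
δQ/Q = √((δu/u)² + (-2·δa/a)² + (2·δs/s)²) = √(0.00356 + 0.0202 + 0.0484) = 0.269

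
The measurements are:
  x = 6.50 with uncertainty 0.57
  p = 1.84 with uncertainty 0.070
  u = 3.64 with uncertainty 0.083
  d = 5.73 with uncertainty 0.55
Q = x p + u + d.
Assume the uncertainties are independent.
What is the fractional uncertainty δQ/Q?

Let w = x·p = 12.0. δw/w = √((1·δx/x)² + (1·δp/p)²) = √(0.00769 + 0.00145) = 0.0956, so δw = 1.14.
Q = w + u + d: δQ = √(δw² + δu² + δd²) = √(1.31 + 0.00689 + 0.303) = 1.27
Q = 21.3, so δQ/Q = 1.27/21.3 = 0.0596.

0.0596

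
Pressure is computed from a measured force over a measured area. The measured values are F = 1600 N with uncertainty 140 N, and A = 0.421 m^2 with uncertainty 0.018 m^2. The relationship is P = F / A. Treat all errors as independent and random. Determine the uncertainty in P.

Relative error in a monomial: (δP/P)² = Σ (nᵢ · δxᵢ/xᵢ)².
  (1·δF/F)² = (1×0.0875)² = 0.00766;  (-1·δA/A)² = (-1×0.0428)² = 0.00183
δP/P = √(0.00948) = 0.0974
P = 3800 Pa, so δP = 0.0974 × 3800 = 370 Pa.

370 Pa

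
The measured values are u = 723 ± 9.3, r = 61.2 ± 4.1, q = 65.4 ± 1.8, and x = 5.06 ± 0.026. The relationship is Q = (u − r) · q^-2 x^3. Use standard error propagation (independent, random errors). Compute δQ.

1.19

Let w = u − r = 662. δw = √(δu² + δr²) = √(86.5 + 16.8) = 10.2, so δw/w = 0.0154.
Q is then a monomial in w, q, x:
δQ/Q = √((δw/w)² + (-2·δq/q)² + (3·δx/x)²) = √(0.000236 + 0.00303 + 0.000238) = 0.0592
Q = 20.0, so δQ = 0.0592 × 20.0 = 1.19.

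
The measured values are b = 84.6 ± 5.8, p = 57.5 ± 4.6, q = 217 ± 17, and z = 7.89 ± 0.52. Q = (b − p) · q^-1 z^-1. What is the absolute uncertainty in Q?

0.00462

Let u = b − p = 27.1. δu = √(δb² + δp²) = √(33.6 + 21.2) = 7.40, so δu/u = 0.273.
Q is then a monomial in u, q, z:
δQ/Q = √((δu/u)² + (-1·δq/q)² + (-1·δz/z)²) = √(0.0746 + 0.00614 + 0.00434) = 0.292
Q = 0.0158, so δQ = 0.292 × 0.0158 = 0.00462.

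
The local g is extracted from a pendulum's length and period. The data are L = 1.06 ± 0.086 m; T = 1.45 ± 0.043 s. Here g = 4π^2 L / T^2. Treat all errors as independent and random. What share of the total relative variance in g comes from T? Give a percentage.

34.8%

(δg/g)² = (1·δL/L)² + (-2·δT/T)²
  L term: (1×0.0811)² = 0.00658
  T term: (-2×0.0297)² = 0.00352
Total = 0.0101. Share from T = 0.00352/0.0101 = 0.348.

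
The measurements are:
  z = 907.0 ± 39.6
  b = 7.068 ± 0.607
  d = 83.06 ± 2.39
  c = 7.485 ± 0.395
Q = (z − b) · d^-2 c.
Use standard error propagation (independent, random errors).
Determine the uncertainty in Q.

Let u = z − b = 899.9. δu = √(δz² + δb²) = √(1570 + 0.368) = 39.6, so δu/u = 0.0440.
Q is then a monomial in u, d, c:
δQ/Q = √((δu/u)² + (-2·δd/d)² + (1·δc/c)²) = √(0.00194 + 0.00331 + 0.00278) = 0.0896
Q = 0.9764, so δQ = 0.0896 × 0.9764 = 0.0875.

0.0875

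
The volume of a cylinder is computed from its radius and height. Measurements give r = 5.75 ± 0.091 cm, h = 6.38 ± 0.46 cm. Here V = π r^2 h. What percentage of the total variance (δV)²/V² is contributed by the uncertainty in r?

16.2%

(δV/V)² = (2·δr/r)² + (1·δh/h)²
  r term: (2×0.0158)² = 0.00100
  h term: (1×0.0721)² = 0.00520
Total = 0.00620. Share from r = 0.00100/0.00620 = 0.162.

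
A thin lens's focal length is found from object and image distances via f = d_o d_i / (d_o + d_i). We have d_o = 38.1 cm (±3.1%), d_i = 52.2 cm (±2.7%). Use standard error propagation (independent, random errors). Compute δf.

∂f/∂d_o = (d_i/(d_o+d_i))² = 0.334;  ∂f/∂d_i = (d_o/(d_o+d_i))² = 0.178
δf = √((∂f/∂d_o · δd_o)² + (∂f/∂d_i · δd_i)²) = √(0.156 + 0.0630) = 0.468 cm

0.468 cm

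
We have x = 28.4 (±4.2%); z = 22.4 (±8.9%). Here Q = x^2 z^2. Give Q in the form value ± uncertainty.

Each factor contributes (exponent × relative error)² to (δQ/Q)²:
  (2·δx/x)² = (2×0.0420)² = 0.00706;  (2·δz/z)² = (2×0.0890)² = 0.0317
δQ/Q = √(0.0387) = 0.197
Q = 4.05e+05, so δQ = 0.197 × 4.05e+05 = 79700.

(4.05 ± 0.797) × 10^5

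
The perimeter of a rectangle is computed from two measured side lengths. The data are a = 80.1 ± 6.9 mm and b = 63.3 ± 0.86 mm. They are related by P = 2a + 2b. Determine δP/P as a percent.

Sums and differences: (δP)² = Σ (cᵢ δxᵢ)².
  (2·δa)² = 190;  (2·δb)² = 2.96
δP = √(193) = 13.9 mm
P = 287 mm, so δP/P = 13.9/287 = 0.0485.

4.85%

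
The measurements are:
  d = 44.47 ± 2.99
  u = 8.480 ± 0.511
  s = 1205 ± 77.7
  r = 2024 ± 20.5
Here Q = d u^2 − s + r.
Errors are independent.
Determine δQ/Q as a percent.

Let p = d·u^2 = 3198. δp/p = √((1·δd/d)² + (2·δu/u)²) = √(0.00452 + 0.0145) = 0.138, so δp = 441.
Q = p − s + r: δQ = √(δp² + δs² + δr²) = √(1.95e+05 + 6040 + 420) = 449
Q = 4017, so δQ/Q = 449/4017 = 0.112.

11.2%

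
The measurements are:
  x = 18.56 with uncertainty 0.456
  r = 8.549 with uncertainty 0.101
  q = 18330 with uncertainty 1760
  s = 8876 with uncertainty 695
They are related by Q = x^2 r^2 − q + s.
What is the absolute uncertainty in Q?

2340

Let p = x^2·r^2 = 25180. δp/p = √((2·δx/x)² + (2·δr/r)²) = √(0.00241 + 0.000558) = 0.0545, so δp = 1370.
Q = p − q + s: δQ = √(δp² + δq² + δs²) = √(1.88e+06 + 3.1e+06 + 4.83e+05) = 2340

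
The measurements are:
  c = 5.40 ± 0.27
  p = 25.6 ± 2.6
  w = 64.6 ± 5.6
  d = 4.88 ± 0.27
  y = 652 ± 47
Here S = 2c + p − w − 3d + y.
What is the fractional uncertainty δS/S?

Sums and differences: (δS)² = Σ (cᵢ δxᵢ)².
  (2·δc)² = 0.292;  (δp)² = 6.76;  (δw)² = 31.4;  (3·δd)² = 0.656;  (δy)² = 2210
δS = √(2250) = 47.4
S = 609, so δS/S = 47.4/609 = 0.0778.

0.0778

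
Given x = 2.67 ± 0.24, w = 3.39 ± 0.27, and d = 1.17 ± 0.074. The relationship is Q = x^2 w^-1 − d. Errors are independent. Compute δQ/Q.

0.450

Let p = x^2·w^-1 = 2.10. δp/p = √((2·δx/x)² + (-1·δw/w)²) = √(0.0323 + 0.00634) = 0.197, so δp = 0.413.
Q = p − d: δQ = √(δp² + δd²) = √(0.171 + 0.00548) = 0.420
Q = 0.933, so δQ/Q = 0.420/0.933 = 0.450.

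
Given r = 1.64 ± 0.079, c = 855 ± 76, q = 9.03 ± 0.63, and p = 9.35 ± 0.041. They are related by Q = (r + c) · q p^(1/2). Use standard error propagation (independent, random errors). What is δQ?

Let u = r + c = 857. δu = √(δr² + δc²) = √(0.00624 + 5780) = 76.0, so δu/u = 0.0887.
Q is then a monomial in u, q, p:
δQ/Q = √((δu/u)² + (1·δq/q)² + (½·δp/p)²) = √(0.00787 + 0.00487 + 4.81e-06) = 0.113
Q = 23700, so δQ = 0.113 × 23700 = 2670.

2670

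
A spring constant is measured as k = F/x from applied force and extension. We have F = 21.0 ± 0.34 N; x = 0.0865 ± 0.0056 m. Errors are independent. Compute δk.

Products/powers → add relative errors in quadrature, weighted by exponent:
  (1·δF/F)² = (1×0.0162)² = 0.000262;  (-1·δx/x)² = (-1×0.0647)² = 0.00419
δk/k = √(0.00445) = 0.0667
k = 243 N/m, so δk = 0.0667 × 243 = 16.2 N/m.

16.2 N/m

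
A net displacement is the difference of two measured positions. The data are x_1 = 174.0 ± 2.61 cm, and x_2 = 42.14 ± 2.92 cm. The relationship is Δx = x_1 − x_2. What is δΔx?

3.92 cm

For a sum/difference, combine absolute errors in quadrature:
  (δx_1)² = 6.81;  (δx_2)² = 8.53
δΔx = √(15.3) = 3.92 cm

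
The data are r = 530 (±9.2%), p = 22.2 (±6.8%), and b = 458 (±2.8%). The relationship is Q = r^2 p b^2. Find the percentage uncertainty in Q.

20.4%

Products/powers → add relative errors in quadrature, weighted by exponent:
  (2·δr/r)² = (2×0.0920)² = 0.0339;  (1·δp/p)² = (1×0.0680)² = 0.00462;  (2·δb/b)² = (2×0.0280)² = 0.00314
δQ/Q = √(0.0416) = 0.204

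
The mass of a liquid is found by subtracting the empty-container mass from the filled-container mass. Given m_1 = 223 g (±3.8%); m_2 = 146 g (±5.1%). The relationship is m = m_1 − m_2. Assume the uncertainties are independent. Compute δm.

Each term contributes (cᵢ δxᵢ)² to (δm)²:
  (δm_1)² = 71.8;  (δm_2)² = 55.4
δm = √(127) = 11.3 g

11.3 g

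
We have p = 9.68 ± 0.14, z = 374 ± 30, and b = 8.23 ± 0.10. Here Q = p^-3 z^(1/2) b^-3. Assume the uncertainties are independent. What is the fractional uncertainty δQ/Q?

0.0694

Relative error in a monomial: (δQ/Q)² = Σ (nᵢ · δxᵢ/xᵢ)².
  (-3·δp/p)² = (-3×0.0145)² = 0.00188;  (½·δz/z)² = (0.5×0.0802)² = 0.00161;  (-3·δb/b)² = (-3×0.0122)² = 0.00133
δQ/Q = √(0.00482) = 0.0694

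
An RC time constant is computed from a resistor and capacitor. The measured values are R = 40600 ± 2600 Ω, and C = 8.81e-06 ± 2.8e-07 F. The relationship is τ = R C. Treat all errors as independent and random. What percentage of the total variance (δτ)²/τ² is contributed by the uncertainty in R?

(δτ/τ)² = (1·δR/R)² + (1·δC/C)²
  R term: (1×0.0640)² = 0.00410
  C term: (1×0.0318)² = 0.00101
Total = 0.00511. Share from R = 0.00410/0.00511 = 0.802.

80.2%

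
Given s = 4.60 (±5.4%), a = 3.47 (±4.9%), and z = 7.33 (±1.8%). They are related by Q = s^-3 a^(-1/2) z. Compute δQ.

0.00666

Since Q is a product/quotient, work with relative uncertainties:
  (-3·δs/s)² = (-3×0.0540)² = 0.0262;  (−½·δa/a)² = (-0.5×0.0490)² = 0.000600;  (1·δz/z)² = (1×0.0180)² = 0.000324
δQ/Q = √(0.0272) = 0.165
Q = 0.0404, so δQ = 0.165 × 0.0404 = 0.00666.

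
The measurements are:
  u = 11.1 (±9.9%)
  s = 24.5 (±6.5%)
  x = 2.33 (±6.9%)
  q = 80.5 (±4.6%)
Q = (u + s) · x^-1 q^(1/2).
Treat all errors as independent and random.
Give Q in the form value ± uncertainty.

137 ± 12.4

Let w = u + s = 35.6. δw = √(δu² + δs²) = √(1.21 + 2.54) = 1.93, so δw/w = 0.0543.
Q is then a monomial in w, x, q:
δQ/Q = √((δw/w)² + (-1·δx/x)² + (½·δq/q)²) = √(0.00295 + 0.00476 + 0.000529) = 0.0908
Q = 137, so δQ = 0.0908 × 137 = 12.4.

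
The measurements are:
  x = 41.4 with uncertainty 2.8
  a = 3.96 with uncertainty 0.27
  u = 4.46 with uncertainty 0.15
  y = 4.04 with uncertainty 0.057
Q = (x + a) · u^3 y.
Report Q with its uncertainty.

Let w = x + a = 45.4. δw = √(δx² + δa²) = √(7.84 + 0.0729) = 2.81, so δw/w = 0.0620.
Q is then a monomial in w, u, y:
δQ/Q = √((δw/w)² + (3·δu/u)² + (1·δy/y)²) = √(0.00385 + 0.0102 + 0.000199) = 0.119
Q = 16300, so δQ = 0.119 × 16300 = 1940.

16300 ± 1940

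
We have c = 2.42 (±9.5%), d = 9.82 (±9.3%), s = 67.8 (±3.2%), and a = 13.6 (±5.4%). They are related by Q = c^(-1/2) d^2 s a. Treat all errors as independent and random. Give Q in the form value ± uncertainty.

57200 ± 11500

Since Q is a product/quotient, work with relative uncertainties:
  (−½·δc/c)² = (-0.5×0.0950)² = 0.00226;  (2·δd/d)² = (2×0.0930)² = 0.0346;  (1·δs/s)² = (1×0.0320)² = 0.00102;  (1·δa/a)² = (1×0.0540)² = 0.00292
δQ/Q = √(0.0408) = 0.202
Q = 57200, so δQ = 0.202 × 57200 = 11500.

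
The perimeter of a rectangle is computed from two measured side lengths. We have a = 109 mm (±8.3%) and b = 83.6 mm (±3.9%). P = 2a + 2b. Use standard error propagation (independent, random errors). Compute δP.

Sums and differences: (δP)² = Σ (cᵢ δxᵢ)².
  (2·δa)² = 327;  (2·δb)² = 42.5
δP = √(370) = 19.2 mm

19.2 mm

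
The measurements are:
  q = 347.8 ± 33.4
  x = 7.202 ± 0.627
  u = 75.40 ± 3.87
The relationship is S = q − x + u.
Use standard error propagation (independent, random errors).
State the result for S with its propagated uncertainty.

416.0 ± 33.6

Sums and differences: (δS)² = Σ (cᵢ δxᵢ)².
  (δq)² = 1120;  (δx)² = 0.393;  (δu)² = 15.0
δS = √(1130) = 33.6
S = 416.0.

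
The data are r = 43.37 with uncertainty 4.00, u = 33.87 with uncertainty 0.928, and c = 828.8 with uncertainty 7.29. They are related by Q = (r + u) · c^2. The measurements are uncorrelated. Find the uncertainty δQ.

Let w = r + u = 77.24. δw = √(δr² + δu²) = √(16.0 + 0.861) = 4.11, so δw/w = 0.0532.
Q is then a monomial in w, c:
δQ/Q = √((δw/w)² + (2·δc/c)²) = √(0.00283 + 0.000309) = 0.0560
Q = 5.306e+07, so δQ = 0.0560 × 5.306e+07 = 2.97e+06.

2.97e+06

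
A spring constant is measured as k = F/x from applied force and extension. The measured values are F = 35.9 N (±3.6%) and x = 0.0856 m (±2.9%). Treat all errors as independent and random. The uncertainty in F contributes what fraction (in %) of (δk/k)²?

60.6%

(δk/k)² = (1·δF/F)² + (-1·δx/x)²
  F term: (1×0.0360)² = 0.00130
  x term: (-1×0.0290)² = 0.000841
Total = 0.00214. Share from F = 0.00130/0.00214 = 0.606.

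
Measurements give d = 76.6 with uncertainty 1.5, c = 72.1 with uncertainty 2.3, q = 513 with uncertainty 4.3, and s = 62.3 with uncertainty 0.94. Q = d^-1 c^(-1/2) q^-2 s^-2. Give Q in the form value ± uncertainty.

Q is a product of powers, so relative uncertainties combine in quadrature:
  (-1·δd/d)² = (-1×0.0196)² = 0.000383;  (−½·δc/c)² = (-0.5×0.0319)² = 0.000254;  (-2·δq/q)² = (-2×0.00838)² = 0.000281;  (-2·δs/s)² = (-2×0.0151)² = 0.000911
δQ/Q = √(0.00183) = 0.0428
Q = 1.51e-12, so δQ = 0.0428 × 1.51e-12 = 6.44e-14.

(1.51 ± 0.0644) × 10^-12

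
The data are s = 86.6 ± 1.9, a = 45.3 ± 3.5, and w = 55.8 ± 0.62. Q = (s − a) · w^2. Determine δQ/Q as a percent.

Let u = s − a = 41.3. δu = √(δs² + δa²) = √(3.61 + 12.2) = 3.98, so δu/u = 0.0964.
Q is then a monomial in u, w:
δQ/Q = √((δu/u)² + (2·δw/w)²) = √(0.00930 + 0.000494) = 0.0990

9.90%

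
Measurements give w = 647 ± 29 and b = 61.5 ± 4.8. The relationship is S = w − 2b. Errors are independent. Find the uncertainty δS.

30.5

Absolute uncertainties add in quadrature for a linear combination:
  (δw)² = 841;  (2·δb)² = 92.2
δS = √(933) = 30.5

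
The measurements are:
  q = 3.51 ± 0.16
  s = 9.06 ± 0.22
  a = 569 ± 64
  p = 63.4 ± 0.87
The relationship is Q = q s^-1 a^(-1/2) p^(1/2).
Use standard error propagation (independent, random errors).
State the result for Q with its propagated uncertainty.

Q is a product of powers, so relative uncertainties combine in quadrature:
  (1·δq/q)² = (1×0.0456)² = 0.00208;  (-1·δs/s)² = (-1×0.0243)² = 0.000590;  (−½·δa/a)² = (-0.5×0.112)² = 0.00316;  (½·δp/p)² = (0.5×0.0137)² = 4.71e-05
δQ/Q = √(0.00588) = 0.0767
Q = 0.129, so δQ = 0.0767 × 0.129 = 0.00991.

0.129 ± 0.00991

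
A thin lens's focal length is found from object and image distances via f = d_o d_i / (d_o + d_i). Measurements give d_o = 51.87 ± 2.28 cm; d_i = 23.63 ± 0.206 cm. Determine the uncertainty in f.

0.244 cm

∂f/∂d_o = (d_i/(d_o+d_i))² = 0.0980;  ∂f/∂d_i = (d_o/(d_o+d_i))² = 0.472
δf = √((∂f/∂d_o · δd_o)² + (∂f/∂d_i · δd_i)²) = √(0.0499 + 0.00945) = 0.244 cm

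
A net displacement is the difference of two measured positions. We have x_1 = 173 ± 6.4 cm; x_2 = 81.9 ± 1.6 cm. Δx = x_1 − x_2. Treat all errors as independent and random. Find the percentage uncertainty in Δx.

7.24%

Sums and differences: (δΔx)² = Σ (cᵢ δxᵢ)².
  (δx_1)² = 41.0;  (δx_2)² = 2.56
δΔx = √(43.5) = 6.60 cm
Δx = 91.1 cm, so δΔx/Δx = 6.60/91.1 = 0.0724.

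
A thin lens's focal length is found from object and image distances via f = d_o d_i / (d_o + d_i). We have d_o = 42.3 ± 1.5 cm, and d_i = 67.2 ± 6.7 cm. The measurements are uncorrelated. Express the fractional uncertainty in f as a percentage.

4.42%

∂f/∂d_o = (d_i/(d_o+d_i))² = 0.377;  ∂f/∂d_i = (d_o/(d_o+d_i))² = 0.149
δf = √((∂f/∂d_o · δd_o)² + (∂f/∂d_i · δd_i)²) = √(0.319 + 1.000) = 1.15 cm
f = 26.0 cm, so δf/f = 1.15/26.0 = 0.0442.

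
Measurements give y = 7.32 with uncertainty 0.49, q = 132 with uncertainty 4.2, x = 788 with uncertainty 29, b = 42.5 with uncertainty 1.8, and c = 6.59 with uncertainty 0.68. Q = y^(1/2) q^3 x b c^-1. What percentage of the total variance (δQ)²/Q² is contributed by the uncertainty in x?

(δQ/Q)² = (½·δy/y)² + (3·δq/q)² + (1·δx/x)² + (1·δb/b)² + (-1·δc/c)²
  y term: (0.5×0.0669)² = 0.00112
  q term: (3×0.0318)² = 0.00911
  x term: (1×0.0368)² = 0.00135
  b term: (1×0.0424)² = 0.00179
  c term: (-1×0.103)² = 0.0106
Total = 0.0240. Share from x = 0.00135/0.0240 = 0.0564.

5.64%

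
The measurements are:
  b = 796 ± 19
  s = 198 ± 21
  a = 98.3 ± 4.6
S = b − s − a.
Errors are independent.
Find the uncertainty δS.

For a sum/difference, combine absolute errors in quadrature:
  (δb)² = 361;  (δs)² = 441;  (δa)² = 21.2
δS = √(823) = 28.7

28.7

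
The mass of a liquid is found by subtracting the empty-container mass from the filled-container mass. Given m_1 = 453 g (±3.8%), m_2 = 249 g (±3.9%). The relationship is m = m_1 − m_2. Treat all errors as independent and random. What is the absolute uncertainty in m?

19.8 g

Absolute uncertainties add in quadrature for a linear combination:
  (δm_1)² = 296;  (δm_2)² = 94.3
δm = √(391) = 19.8 g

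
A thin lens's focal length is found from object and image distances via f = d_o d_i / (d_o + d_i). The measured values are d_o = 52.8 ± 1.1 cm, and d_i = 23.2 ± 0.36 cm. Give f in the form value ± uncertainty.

∂f/∂d_o = (d_i/(d_o+d_i))² = 0.0932;  ∂f/∂d_i = (d_o/(d_o+d_i))² = 0.483
δf = √((∂f/∂d_o · δd_o)² + (∂f/∂d_i · δd_i)²) = √(0.0105 + 0.0302) = 0.202 cm
f = 16.1 cm.

16.1 ± 0.202 cm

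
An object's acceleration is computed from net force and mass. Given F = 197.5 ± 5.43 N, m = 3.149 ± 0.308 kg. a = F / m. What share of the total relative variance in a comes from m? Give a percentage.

92.7%

(δa/a)² = (1·δF/F)² + (-1·δm/m)²
  F term: (1×0.0275)² = 0.000756
  m term: (-1×0.0978)² = 0.00957
Total = 0.0103. Share from m = 0.00957/0.0103 = 0.927.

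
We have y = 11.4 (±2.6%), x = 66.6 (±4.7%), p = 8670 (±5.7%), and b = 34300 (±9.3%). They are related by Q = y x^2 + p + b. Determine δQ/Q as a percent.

6.30%

Let w = y·x^2 = 50600. δw/w = √((1·δy/y)² + (2·δx/x)²) = √(0.000676 + 0.00884) = 0.0975, so δw = 4930.
Q = w + p + b: δQ = √(δw² + δp² + δb²) = √(2.43e+07 + 2.44e+05 + 1.02e+07) = 5890
Q = 93500, so δQ/Q = 5890/93500 = 0.0630.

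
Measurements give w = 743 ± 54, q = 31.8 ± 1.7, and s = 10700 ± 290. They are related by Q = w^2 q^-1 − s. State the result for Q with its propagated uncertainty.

Let p = w^2·q^-1 = 17400. δp/p = √((2·δw/w)² + (-1·δq/q)²) = √(0.0211 + 0.00286) = 0.155, so δp = 2690.
Q = p − s: δQ = √(δp² + δs²) = √(7.23e+06 + 84100) = 2700
Q = 6660.

6660 ± 2700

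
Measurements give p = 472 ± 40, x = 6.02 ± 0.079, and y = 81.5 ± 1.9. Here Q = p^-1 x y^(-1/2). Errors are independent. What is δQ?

Products/powers → add relative errors in quadrature, weighted by exponent:
  (-1·δp/p)² = (-1×0.0847)² = 0.00718;  (1·δx/x)² = (1×0.0131)² = 0.000172;  (−½·δy/y)² = (-0.5×0.0233)² = 0.000136
δQ/Q = √(0.00749) = 0.0865
Q = 0.00141, so δQ = 0.0865 × 0.00141 = 0.000122.

0.000122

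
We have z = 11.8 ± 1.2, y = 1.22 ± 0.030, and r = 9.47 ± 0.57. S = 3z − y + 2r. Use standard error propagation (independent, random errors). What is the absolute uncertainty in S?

Each term contributes (cᵢ δxᵢ)² to (δS)²:
  (3·δz)² = 13.0;  (δy)² = 0.000900;  (2·δr)² = 1.30
δS = √(14.3) = 3.78

3.78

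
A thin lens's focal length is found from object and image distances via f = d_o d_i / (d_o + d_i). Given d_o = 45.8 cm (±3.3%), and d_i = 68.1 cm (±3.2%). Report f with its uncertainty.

27.4 ± 0.645 cm

∂f/∂d_o = (d_i/(d_o+d_i))² = 0.357;  ∂f/∂d_i = (d_o/(d_o+d_i))² = 0.162
δf = √((∂f/∂d_o · δd_o)² + (∂f/∂d_i · δd_i)²) = √(0.292 + 0.124) = 0.645 cm
f = 27.4 cm.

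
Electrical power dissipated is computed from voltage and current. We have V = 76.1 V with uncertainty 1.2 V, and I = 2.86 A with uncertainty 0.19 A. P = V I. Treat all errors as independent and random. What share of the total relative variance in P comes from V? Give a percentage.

5.33%

(δP/P)² = (1·δV/V)² + (1·δI/I)²
  V term: (1×0.0158)² = 0.000249
  I term: (1×0.0664)² = 0.00441
Total = 0.00466. Share from V = 0.000249/0.00466 = 0.0533.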